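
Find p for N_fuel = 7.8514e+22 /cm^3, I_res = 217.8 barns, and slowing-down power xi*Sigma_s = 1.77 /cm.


p = exp(-N * I * 1e-24 / (xi*Sigma_s))
p = exp(-7.8514e+22 * 217.8 * 1e-24 / 1.77)
p = 6.3707e-05

6.3707e-05


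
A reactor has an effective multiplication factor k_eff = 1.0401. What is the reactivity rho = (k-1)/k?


rho = (k_eff - 1) / k_eff
rho = (1.0401 - 1) / 1.0401
rho = 0.038554

0.038554


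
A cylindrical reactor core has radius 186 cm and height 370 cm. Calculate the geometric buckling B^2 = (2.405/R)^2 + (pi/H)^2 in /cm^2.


B^2 = (2.405/R)^2 + (pi/H)^2
B^2 = (2.405/186)^2 + (pi/370)^2
B^2 = 2.3928e-04 /cm^2

2.3928e-04


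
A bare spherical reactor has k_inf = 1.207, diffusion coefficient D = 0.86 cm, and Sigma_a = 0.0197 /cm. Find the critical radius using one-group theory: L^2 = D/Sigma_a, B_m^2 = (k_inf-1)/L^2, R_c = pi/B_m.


L^2 = D / Sigma_a = 0.86 / 0.0197 = 43.65482 cm^2
B_m^2 = (k_inf - 1) / L^2 = (1.207 - 1) / 43.65482 = 0.004741744 /cm^2
For a bare sphere: B_g = pi/R, so R_c = pi / sqrt(B_m^2)
R_c = pi / sqrt(0.004741744) = 45.623 cm

45.623


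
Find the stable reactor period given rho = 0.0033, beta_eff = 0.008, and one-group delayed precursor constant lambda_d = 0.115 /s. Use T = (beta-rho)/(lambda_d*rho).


T = (beta - rho) / (lambda_d * rho)
T = (0.008 - 0.0033) / (0.115 * 0.0033)
T = 12.385 s

12.385


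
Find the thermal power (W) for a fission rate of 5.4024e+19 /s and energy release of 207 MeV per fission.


P = fission_rate * E_MeV * 1.602e-13
P = 5.4024e+19 * 207 * 1.602e-13
P = 1.7915e+09 W

1.7915e+09


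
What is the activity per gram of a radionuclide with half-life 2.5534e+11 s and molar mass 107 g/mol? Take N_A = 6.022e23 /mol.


lambda = ln(2) / t_half = ln(2) / 2.5534e+11 = 2.714605e-12 /s
SA = lambda * N_A / M
SA = 2.714605e-12 * 6.022e23 / 107
SA = 1.5278e+10 Bq/g

1.5278e+10


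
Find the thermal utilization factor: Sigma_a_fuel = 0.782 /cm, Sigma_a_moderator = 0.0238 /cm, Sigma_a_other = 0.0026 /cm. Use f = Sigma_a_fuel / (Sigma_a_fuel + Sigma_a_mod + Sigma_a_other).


f = Sigma_a_fuel / (Sigma_a_fuel + Sigma_a_mod + Sigma_a_other)
f = 0.782 / (0.782 + 0.0238 + 0.0026)
f = 0.96734

0.96734


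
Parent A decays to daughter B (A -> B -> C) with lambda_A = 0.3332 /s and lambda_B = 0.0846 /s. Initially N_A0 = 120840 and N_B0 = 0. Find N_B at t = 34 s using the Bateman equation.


N_B(t) = lambda_A * N_A0 / (lambda_B - lambda_A) * [exp(-lambda_A*t) - exp(-lambda_B*t)]
exp(-0.3332*34) = 1.202167e-05; exp(-0.0846*34) = 0.05633721
N_B = 0.3332 * 120840 / (0.0846 - 0.3332) * (1.202167e-05 - 0.05633721)
N_B = 9122.6

9122.6


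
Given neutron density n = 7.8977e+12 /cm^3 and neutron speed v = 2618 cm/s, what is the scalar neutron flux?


phi = n * v
phi = 7.8977e+12 * 2618
phi = 2.0676e+16 /cm^2/s

2.0676e+16


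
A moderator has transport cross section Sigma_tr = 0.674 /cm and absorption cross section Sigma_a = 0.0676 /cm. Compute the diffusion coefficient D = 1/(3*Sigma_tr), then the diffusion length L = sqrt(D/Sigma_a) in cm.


D = 1 / (3 * Sigma_tr) = 1 / (3 * 0.674) = 0.4945598 cm
L = sqrt(D / Sigma_a)
L = sqrt(0.4945598 / 0.0676)
L = 2.7048 cm

2.7048


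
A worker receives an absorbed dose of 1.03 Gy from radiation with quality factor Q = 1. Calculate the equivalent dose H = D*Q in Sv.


H = D * Q
H = 1.03 * 1
H = 1.0300 Sv

1.0300


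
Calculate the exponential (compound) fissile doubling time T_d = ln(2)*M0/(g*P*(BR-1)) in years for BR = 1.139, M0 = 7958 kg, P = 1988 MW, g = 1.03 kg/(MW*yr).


Breeding gain G = BR - 1 = 1.139 - 1 = 0.139
Fissile production rate = g * P * G = 1.03 * 1988 * 0.139 = 284.62196 kg/yr
T_d = ln(2) * M0 / (g * P * G)
T_d = ln(2) * 7958 / 284.62196 = 19.380 yr

19.380


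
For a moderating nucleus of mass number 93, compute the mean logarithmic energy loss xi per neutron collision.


xi = 1 + (A-1)^2/(2A) * ln((A-1)/(A+1))
xi = 1 + (93-1)^2/(2*93) * ln((93-1)/(93 +1))
xi = 0.021352

0.021352


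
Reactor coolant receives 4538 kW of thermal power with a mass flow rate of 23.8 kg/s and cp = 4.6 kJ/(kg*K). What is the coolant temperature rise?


dT = Q / (m_dot * cp)
dT = 4538 / (23.8 * 4.6)
dT = 41.450 C

41.450


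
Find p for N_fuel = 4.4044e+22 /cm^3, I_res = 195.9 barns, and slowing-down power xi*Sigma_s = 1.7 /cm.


p = exp(-N * I * 1e-24 / (xi*Sigma_s))
p = exp(-4.4044e+22 * 195.9 * 1e-24 / 1.7)
p = 0.0062484

0.0062484


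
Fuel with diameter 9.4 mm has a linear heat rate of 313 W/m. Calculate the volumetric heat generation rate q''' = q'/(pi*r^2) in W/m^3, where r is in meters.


r = D / 2 / 1000 = 9.4 / 2 / 1000 = 0.0047 m
q''' = q' / (pi * r^2)
q''' = 313 / (pi * 0.0047^2)
q''' = 4.5102e+06 W/m^3

4.5102e+06


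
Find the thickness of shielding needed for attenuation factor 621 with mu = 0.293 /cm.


x = ln(factor) / mu
x = ln(621) / 0.293
x = 21.950 cm

21.950


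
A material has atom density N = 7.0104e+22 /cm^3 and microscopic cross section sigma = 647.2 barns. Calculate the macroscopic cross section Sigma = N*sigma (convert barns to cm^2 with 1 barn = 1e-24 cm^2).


Sigma = N * sigma_barns * 1e-24
Sigma = 7.0104e+22 * 647.2 * 1e-24
Sigma = 45.371 /cm

45.371


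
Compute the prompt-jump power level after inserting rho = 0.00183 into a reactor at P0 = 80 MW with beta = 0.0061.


P1/P0 = beta / (beta - rho)
P1/P0 = 0.0061 / (0.0061 - 0.00183) = 1.428571
P1 = 80 * 1.428571 = 114.29 MW

114.29


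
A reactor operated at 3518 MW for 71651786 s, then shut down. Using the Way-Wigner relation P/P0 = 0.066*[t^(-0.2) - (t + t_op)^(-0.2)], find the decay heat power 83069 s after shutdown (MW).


P/P0 = 0.066 * [t^(-0.2) - (t + t_op)^(-0.2)]
P/P0 = 0.066 * [83069^(-0.2) - (83069 + 71651786)^(-0.2)]
P/P0 = 0.066 * [0.1037797 - 0.02684442] = 0.005077728
P = 3518 * 0.005077728 = 17.863 MW

17.863


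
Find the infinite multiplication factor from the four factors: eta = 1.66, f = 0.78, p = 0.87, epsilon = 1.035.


k_inf = eta * f * p * epsilon
k_inf = 1.66 * 0.78 * 0.87 * 1.035
k_inf = 1.1659

1.1659


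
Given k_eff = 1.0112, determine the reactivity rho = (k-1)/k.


rho = (k_eff - 1) / k_eff
rho = (1.0112 - 1) / 1.0112
rho = 0.011076

0.011076


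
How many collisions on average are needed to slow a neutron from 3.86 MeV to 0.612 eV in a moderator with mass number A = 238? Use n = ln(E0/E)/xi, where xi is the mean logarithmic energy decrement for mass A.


xi = 1 + (A-1)^2/(2A)*ln((A-1)/(A+1)) = 0.008379872 (for A = 238)
n = ln(E0/E) / xi
n = ln(3.86e6 / 0.612) / 0.008379872
n = ln(6.307190e+06) / 0.008379872 = 1868.4

1868.4


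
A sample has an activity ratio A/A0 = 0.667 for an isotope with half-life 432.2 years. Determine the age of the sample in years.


lambda = ln(2) / t_half = ln(2) / 432.2 = 0.001603765 /yr
t = -ln(A/A0) / lambda
t = -ln(0.667) / 0.001603765
t = 252.51 yr

252.51


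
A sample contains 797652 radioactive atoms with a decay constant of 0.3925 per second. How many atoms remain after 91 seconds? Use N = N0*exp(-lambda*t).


N = N0 * exp(-lambda * t)
N = 797652 * exp(-0.3925 * 91)
N = 2.4541e-10

2.4541e-10


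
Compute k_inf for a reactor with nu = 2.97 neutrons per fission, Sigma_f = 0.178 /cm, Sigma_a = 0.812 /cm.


k_inf = nu * Sigma_f / Sigma_a
k_inf = 2.97 * 0.178 / 0.812
k_inf = 0.65106

0.65106


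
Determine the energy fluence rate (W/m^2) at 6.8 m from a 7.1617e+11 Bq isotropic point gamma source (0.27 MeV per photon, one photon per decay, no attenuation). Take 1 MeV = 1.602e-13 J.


psi = A * E * 1.602e-13 / (4*pi*r^2)
psi = 7.1617e+11 * 0.27 * 1.602e-13 / (4*pi*6.8^2)
psi = 5.3311e-05 W/m^2

5.3311e-05


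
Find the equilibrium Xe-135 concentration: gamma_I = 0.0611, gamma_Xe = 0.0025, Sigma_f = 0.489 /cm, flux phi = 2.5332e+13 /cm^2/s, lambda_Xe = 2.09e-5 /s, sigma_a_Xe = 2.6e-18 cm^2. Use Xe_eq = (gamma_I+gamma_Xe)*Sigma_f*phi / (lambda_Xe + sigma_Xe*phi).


Xe_eq = (gamma_I + gamma_Xe) * Sigma_f * phi / (lambda_Xe + sigma_Xe * phi)
Numerator = (0.0611 + 0.0025) * 0.489 * 2.5332e+13 = 7.878353e+11
Denominator = 2.09e-5 + 2.6e-18 * 2.5332e+13 = 8.676320e-05
Xe_eq = 7.878353e+11 / 8.676320e-05 = 9.0803e+15 /cm^3

9.0803e+15


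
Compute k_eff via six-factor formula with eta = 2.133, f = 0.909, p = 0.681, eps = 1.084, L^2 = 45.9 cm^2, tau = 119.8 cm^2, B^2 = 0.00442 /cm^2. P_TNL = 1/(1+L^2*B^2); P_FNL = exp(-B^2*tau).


k_inf = eta*f*p*eps = 2.133*0.909*0.681*1.084 = 1.431302
P_TNL = 1/(1 + L^2*B^2) = 1/(1 + 45.9*0.00442) = 0.8313395
P_FNL = exp(-B^2*tau) = exp(-0.00442*119.8) = 0.5888899
k_eff = k_inf * P_TNL * P_FNL = 1.431302 * 0.8313395 * 0.5888899
k_eff = 0.70072

0.70072


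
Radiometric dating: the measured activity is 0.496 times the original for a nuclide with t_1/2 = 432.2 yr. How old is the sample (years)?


lambda = ln(2) / t_half = ln(2) / 432.2 = 0.001603765 /yr
t = -ln(A/A0) / lambda
t = -ln(0.496) / 0.001603765
t = 437.21 yr

437.21


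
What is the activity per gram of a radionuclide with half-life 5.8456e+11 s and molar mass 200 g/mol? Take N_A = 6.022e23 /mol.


lambda = ln(2) / t_half = ln(2) / 5.8456e+11 = 1.185759e-12 /s
SA = lambda * N_A / M
SA = 1.185759e-12 * 6.022e23 / 200
SA = 3.5703e+09 Bq/g

3.5703e+09


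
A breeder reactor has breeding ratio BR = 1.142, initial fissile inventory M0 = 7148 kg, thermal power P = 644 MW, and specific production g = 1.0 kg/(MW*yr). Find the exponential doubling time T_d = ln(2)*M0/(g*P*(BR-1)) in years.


Breeding gain G = BR - 1 = 1.142 - 1 = 0.142
Fissile production rate = g * P * G = 1.0 * 644 * 0.142 = 91.448 kg/yr
T_d = ln(2) * M0 / (g * P * G)
T_d = ln(2) * 7148 / 91.448 = 54.180 yr

54.180


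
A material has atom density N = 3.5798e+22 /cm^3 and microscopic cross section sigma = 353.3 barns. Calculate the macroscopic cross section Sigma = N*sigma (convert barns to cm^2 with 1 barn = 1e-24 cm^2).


Sigma = N * sigma_barns * 1e-24
Sigma = 3.5798e+22 * 353.3 * 1e-24
Sigma = 12.647 /cm

12.647


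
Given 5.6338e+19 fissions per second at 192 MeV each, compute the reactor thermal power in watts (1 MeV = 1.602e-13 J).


P = fission_rate * E_MeV * 1.602e-13
P = 5.6338e+19 * 192 * 1.602e-13
P = 1.7329e+09 W

1.7329e+09


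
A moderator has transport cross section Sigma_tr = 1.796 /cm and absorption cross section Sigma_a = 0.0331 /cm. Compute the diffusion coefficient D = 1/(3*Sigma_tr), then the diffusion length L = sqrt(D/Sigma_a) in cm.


D = 1 / (3 * Sigma_tr) = 1 / (3 * 1.796) = 0.1855976 cm
L = sqrt(D / Sigma_a)
L = sqrt(0.1855976 / 0.0331)
L = 2.3679 cm

2.3679


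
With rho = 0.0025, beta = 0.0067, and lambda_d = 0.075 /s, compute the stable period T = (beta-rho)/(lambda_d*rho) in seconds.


T = (beta - rho) / (lambda_d * rho)
T = (0.0067 - 0.0025) / (0.075 * 0.0025)
T = 22.400 s

22.400


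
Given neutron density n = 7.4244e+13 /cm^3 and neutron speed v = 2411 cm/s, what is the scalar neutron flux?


phi = n * v
phi = 7.4244e+13 * 2411
phi = 1.7900e+17 /cm^2/s

1.7900e+17


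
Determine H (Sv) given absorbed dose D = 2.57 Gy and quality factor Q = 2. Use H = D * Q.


H = D * Q
H = 2.57 * 2
H = 5.1400 Sv

5.1400


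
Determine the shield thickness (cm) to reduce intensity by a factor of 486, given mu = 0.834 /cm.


x = ln(factor) / mu
x = ln(486) / 0.834
x = 7.4175 cm

7.4175


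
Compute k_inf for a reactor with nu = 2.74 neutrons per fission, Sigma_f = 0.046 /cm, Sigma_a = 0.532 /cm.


k_inf = nu * Sigma_f / Sigma_a
k_inf = 2.74 * 0.046 / 0.532
k_inf = 0.23692

0.23692


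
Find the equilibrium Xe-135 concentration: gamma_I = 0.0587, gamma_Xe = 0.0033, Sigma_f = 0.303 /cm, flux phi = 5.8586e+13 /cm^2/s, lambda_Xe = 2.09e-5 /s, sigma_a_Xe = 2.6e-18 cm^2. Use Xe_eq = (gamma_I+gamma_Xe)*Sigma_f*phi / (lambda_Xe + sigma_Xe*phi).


Xe_eq = (gamma_I + gamma_Xe) * Sigma_f * phi / (lambda_Xe + sigma_Xe * phi)
Numerator = (0.0587 + 0.0033) * 0.303 * 5.8586e+13 = 1.100597e+12
Denominator = 2.09e-5 + 2.6e-18 * 5.8586e+13 = 1.732236e-04
Xe_eq = 1.100597e+12 / 1.732236e-04 = 6.3536e+15 /cm^3

6.3536e+15


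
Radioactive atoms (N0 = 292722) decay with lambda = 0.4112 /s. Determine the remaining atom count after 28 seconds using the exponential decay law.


N = N0 * exp(-lambda * t)
N = 292722 * exp(-0.4112 * 28)
N = 2.9252

2.9252


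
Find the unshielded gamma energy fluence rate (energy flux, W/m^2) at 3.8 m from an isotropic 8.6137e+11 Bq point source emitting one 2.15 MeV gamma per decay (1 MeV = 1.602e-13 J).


psi = A * E * 1.602e-13 / (4*pi*r^2)
psi = 8.6137e+11 * 2.15 * 1.602e-13 / (4*pi*3.8^2)
psi = 0.0016350 W/m^2

0.0016350


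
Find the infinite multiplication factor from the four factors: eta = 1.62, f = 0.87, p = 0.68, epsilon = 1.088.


k_inf = eta * f * p * epsilon
k_inf = 1.62 * 0.87 * 0.68 * 1.088
k_inf = 1.0427

1.0427


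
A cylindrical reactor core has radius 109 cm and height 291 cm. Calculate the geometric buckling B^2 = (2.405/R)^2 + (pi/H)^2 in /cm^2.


B^2 = (2.405/R)^2 + (pi/H)^2
B^2 = (2.405/109)^2 + (pi/291)^2
B^2 = 6.0338e-04 /cm^2

6.0338e-04


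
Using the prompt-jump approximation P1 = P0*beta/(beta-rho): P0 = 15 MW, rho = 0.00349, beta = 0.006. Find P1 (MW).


P1/P0 = beta / (beta - rho)
P1/P0 = 0.006 / (0.006 - 0.00349) = 2.390438
P1 = 15 * 2.390438 = 35.857 MW

35.857


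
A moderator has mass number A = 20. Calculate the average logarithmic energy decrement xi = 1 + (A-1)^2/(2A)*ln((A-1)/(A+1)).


xi = 1 + (A-1)^2/(2A) * ln((A-1)/(A+1))
xi = 1 + (20-1)^2/(2*20) * ln((20-1)/(20 +1))
xi = 0.096747

0.096747


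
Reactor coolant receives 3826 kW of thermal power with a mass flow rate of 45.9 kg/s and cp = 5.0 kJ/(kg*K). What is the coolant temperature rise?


dT = Q / (m_dot * cp)
dT = 3826 / (45.9 * 5.0)
dT = 16.671 C

16.671


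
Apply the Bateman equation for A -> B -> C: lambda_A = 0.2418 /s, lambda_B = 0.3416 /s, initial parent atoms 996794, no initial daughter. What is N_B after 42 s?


N_B(t) = lambda_A * N_A0 / (lambda_B - lambda_A) * [exp(-lambda_A*t) - exp(-lambda_B*t)]
exp(-0.2418*42) = 3.885787e-05; exp(-0.3416*42) = 5.876114e-07
N_B = 0.2418 * 996794 / (0.3416 - 0.2418) * (3.885787e-05 - 5.876114e-07)
N_B = 92.426

92.426


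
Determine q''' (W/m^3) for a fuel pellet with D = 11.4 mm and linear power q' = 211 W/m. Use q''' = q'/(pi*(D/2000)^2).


r = D / 2 / 1000 = 11.4 / 2 / 1000 = 0.0057 m
q''' = q' / (pi * r^2)
q''' = 211 / (pi * 0.0057^2)
q''' = 2.0672e+06 W/m^3

2.0672e+06


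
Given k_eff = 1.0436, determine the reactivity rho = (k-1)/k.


rho = (k_eff - 1) / k_eff
rho = (1.0436 - 1) / 1.0436
rho = 0.041778

0.041778


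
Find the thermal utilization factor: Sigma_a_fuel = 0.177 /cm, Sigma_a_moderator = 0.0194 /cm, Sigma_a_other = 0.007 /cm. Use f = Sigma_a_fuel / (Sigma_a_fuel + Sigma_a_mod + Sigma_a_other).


f = Sigma_a_fuel / (Sigma_a_fuel + Sigma_a_mod + Sigma_a_other)
f = 0.177 / (0.177 + 0.0194 + 0.007)
f = 0.87021

0.87021


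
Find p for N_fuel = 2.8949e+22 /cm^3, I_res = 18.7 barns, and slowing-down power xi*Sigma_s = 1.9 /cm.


p = exp(-N * I * 1e-24 / (xi*Sigma_s))
p = exp(-2.8949e+22 * 18.7 * 1e-24 / 1.9)
p = 0.75208

0.75208


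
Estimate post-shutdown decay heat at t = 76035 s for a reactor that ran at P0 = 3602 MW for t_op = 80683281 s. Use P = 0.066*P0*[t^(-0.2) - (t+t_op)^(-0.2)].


P/P0 = 0.066 * [t^(-0.2) - (t + t_op)^(-0.2)]
P/P0 = 0.066 * [76035^(-0.2) - (76035 + 80683281)^(-0.2)]
P/P0 = 0.066 * [0.1056324 - 0.02621570] = 0.005241502
P = 3602 * 0.005241502 = 18.880 MW

18.880


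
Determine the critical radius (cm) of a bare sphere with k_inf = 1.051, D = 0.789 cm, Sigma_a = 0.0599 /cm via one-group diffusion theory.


L^2 = D / Sigma_a = 0.789 / 0.0599 = 13.17195 cm^2
B_m^2 = (k_inf - 1) / L^2 = (1.051 - 1) / 13.17195 = 0.003871864 /cm^2
For a bare sphere: B_g = pi/R, so R_c = pi / sqrt(B_m^2)
R_c = pi / sqrt(0.003871864) = 50.488 cm

50.488


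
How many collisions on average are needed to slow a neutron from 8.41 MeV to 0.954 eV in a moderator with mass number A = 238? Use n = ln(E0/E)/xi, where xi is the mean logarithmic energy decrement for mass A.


xi = 1 + (A-1)^2/(2A)*ln((A-1)/(A+1)) = 0.008379872 (for A = 238)
n = ln(E0/E) / xi
n = ln(8.41e6 / 0.954) / 0.008379872
n = ln(8.815514e+06) / 0.008379872 = 1908.4

1908.4


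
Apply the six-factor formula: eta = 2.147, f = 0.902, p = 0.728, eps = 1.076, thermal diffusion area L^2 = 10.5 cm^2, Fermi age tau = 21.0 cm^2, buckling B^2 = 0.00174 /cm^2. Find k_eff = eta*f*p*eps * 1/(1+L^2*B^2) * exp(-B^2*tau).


k_inf = eta*f*p*eps = 2.147*0.902*0.728*1.076 = 1.516988
P_TNL = 1/(1 + L^2*B^2) = 1/(1 + 10.5*0.00174) = 0.9820578
P_FNL = exp(-B^2*tau) = exp(-0.00174*21.0) = 0.9641195
k_eff = k_inf * P_TNL * P_FNL = 1.516988 * 0.9820578 * 0.9641195
k_eff = 1.4363

1.4363


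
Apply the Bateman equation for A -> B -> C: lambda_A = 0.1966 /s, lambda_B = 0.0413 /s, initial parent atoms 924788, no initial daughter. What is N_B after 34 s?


N_B(t) = lambda_A * N_A0 / (lambda_B - lambda_A) * [exp(-lambda_A*t) - exp(-lambda_B*t)]
exp(-0.1966*34) = 0.001250265; exp(-0.0413*34) = 0.2455634
N_B = 0.1966 * 924788 / (0.0413 - 0.1966) * (0.001250265 - 0.2455634)
N_B = 286023

286023


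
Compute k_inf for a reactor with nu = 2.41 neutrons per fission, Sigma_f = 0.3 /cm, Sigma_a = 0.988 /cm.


k_inf = nu * Sigma_f / Sigma_a
k_inf = 2.41 * 0.3 / 0.988
k_inf = 0.73178

0.73178


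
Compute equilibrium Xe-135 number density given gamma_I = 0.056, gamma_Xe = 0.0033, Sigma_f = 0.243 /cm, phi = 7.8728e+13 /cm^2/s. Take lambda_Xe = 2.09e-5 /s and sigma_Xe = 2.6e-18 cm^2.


Xe_eq = (gamma_I + gamma_Xe) * Sigma_f * phi / (lambda_Xe + sigma_Xe * phi)
Numerator = (0.056 + 0.0033) * 0.243 * 7.8728e+13 = 1.134463e+12
Denominator = 2.09e-5 + 2.6e-18 * 7.8728e+13 = 2.255928e-04
Xe_eq = 1.134463e+12 / 2.255928e-04 = 5.0288e+15 /cm^3

5.0288e+15


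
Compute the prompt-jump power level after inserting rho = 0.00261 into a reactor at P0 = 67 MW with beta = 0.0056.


P1/P0 = beta / (beta - rho)
P1/P0 = 0.0056 / (0.0056 - 0.00261) = 1.872910
P1 = 67 * 1.872910 = 125.48 MW

125.48


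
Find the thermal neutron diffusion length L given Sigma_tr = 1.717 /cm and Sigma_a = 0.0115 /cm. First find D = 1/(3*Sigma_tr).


D = 1 / (3 * Sigma_tr) = 1 / (3 * 1.717) = 0.1941371 cm
L = sqrt(D / Sigma_a)
L = sqrt(0.1941371 / 0.0115)
L = 4.1087 cm

4.1087


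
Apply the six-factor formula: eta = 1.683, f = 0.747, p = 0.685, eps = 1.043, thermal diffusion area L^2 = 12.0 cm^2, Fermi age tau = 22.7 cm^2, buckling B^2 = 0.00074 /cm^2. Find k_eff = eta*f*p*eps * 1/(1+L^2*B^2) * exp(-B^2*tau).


k_inf = eta*f*p*eps = 1.683*0.747*0.685*1.043 = 0.8982135
P_TNL = 1/(1 + L^2*B^2) = 1/(1 + 12.0*0.00074) = 0.9911982
P_FNL = exp(-B^2*tau) = exp(-0.00074*22.7) = 0.9833423
k_eff = k_inf * P_TNL * P_FNL = 0.8982135 * 0.9911982 * 0.9833423
k_eff = 0.87548

0.87548


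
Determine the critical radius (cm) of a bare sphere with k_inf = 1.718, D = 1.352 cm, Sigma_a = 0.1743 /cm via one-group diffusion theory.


L^2 = D / Sigma_a = 1.352 / 0.1743 = 7.756741 cm^2
B_m^2 = (k_inf - 1) / L^2 = (1.718 - 1) / 7.756741 = 0.09256465 /cm^2
For a bare sphere: B_g = pi/R, so R_c = pi / sqrt(B_m^2)
R_c = pi / sqrt(0.09256465) = 10.326 cm

10.326


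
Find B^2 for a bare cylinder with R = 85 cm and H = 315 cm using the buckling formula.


B^2 = (2.405/R)^2 + (pi/H)^2
B^2 = (2.405/85)^2 + (pi/315)^2
B^2 = 9.0002e-04 /cm^2

9.0002e-04


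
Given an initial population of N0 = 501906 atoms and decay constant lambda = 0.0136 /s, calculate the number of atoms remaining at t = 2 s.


N = N0 * exp(-lambda * t)
N = 501906 * exp(-0.0136 * 2)
N = 488438

488438


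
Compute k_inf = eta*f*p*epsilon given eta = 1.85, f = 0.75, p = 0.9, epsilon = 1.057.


k_inf = eta * f * p * epsilon
k_inf = 1.85 * 0.75 * 0.9 * 1.057
k_inf = 1.3199

1.3199


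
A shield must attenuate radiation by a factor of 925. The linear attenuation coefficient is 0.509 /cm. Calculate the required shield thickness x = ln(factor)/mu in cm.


x = ln(factor) / mu
x = ln(925) / 0.509
x = 13.418 cm

13.418


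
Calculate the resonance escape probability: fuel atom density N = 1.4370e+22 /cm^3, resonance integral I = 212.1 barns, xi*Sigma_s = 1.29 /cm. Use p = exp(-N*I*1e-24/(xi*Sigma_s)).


p = exp(-N * I * 1e-24 / (xi*Sigma_s))
p = exp(-1.4370e+22 * 212.1 * 1e-24 / 1.29)
p = 0.094166

0.094166


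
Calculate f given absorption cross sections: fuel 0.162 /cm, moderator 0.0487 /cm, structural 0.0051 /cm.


f = Sigma_a_fuel / (Sigma_a_fuel + Sigma_a_mod + Sigma_a_other)
f = 0.162 / (0.162 + 0.0487 + 0.0051)
f = 0.75070

0.75070


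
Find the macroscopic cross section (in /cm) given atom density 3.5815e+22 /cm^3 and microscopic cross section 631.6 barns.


Sigma = N * sigma_barns * 1e-24
Sigma = 3.5815e+22 * 631.6 * 1e-24
Sigma = 22.621 /cm

22.621


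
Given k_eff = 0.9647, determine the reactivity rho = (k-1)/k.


rho = (k_eff - 1) / k_eff
rho = (0.9647 - 1) / 0.9647
rho = -0.036592

-0.036592


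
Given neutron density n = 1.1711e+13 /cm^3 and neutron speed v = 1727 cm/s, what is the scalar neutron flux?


phi = n * v
phi = 1.1711e+13 * 1727
phi = 2.0225e+16 /cm^2/s

2.0225e+16


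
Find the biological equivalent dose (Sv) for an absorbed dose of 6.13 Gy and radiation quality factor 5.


H = D * Q
H = 6.13 * 5
H = 30.650 Sv

30.650


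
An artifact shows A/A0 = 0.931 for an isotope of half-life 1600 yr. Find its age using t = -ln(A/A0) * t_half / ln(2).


lambda = ln(2) / t_half = ln(2) / 1600 = 4.332170e-04 /yr
t = -ln(A/A0) / lambda
t = -ln(0.931) / 4.332170e-04
t = 165.04 yr

165.04


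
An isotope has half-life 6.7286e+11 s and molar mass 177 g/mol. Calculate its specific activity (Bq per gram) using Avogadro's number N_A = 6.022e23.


lambda = ln(2) / t_half = ln(2) / 6.7286e+11 = 1.030151e-12 /s
SA = lambda * N_A / M
SA = 1.030151e-12 * 6.022e23 / 177
SA = 3.5048e+09 Bq/g

3.5048e+09


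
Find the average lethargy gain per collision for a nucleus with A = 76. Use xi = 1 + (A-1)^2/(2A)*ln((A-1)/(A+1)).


xi = 1 + (A-1)^2/(2A) * ln((A-1)/(A+1))
xi = 1 + (76-1)^2/(2*76) * ln((76-1)/(76 +1))
xi = 0.026086

0.026086


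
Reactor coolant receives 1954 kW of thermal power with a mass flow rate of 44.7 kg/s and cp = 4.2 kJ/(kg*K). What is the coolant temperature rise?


dT = Q / (m_dot * cp)
dT = 1954 / (44.7 * 4.2)
dT = 10.408 C

10.408


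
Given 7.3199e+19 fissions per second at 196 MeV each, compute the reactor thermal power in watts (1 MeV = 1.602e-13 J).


P = fission_rate * E_MeV * 1.602e-13
P = 7.3199e+19 * 196 * 1.602e-13
P = 2.2984e+09 W

2.2984e+09


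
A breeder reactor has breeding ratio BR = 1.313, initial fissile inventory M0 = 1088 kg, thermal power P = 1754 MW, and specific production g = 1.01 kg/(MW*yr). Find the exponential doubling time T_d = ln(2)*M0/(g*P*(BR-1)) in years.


Breeding gain G = BR - 1 = 1.313 - 1 = 0.313
Fissile production rate = g * P * G = 1.01 * 1754 * 0.313 = 554.49202 kg/yr
T_d = ln(2) * M0 / (g * P * G)
T_d = ln(2) * 1088 / 554.49202 = 1.3601 yr

1.3601


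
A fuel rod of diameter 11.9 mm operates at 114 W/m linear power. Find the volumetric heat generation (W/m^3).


r = D / 2 / 1000 = 11.9 / 2 / 1000 = 0.00595 m
q''' = q' / (pi * r^2)
q''' = 114 / (pi * 0.00595^2)
q''' = 1.0250e+06 W/m^3

1.0250e+06


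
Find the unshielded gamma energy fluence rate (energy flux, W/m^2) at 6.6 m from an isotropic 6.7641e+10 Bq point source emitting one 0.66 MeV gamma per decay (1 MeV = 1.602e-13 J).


psi = A * E * 1.602e-13 / (4*pi*r^2)
psi = 6.7641e+10 * 0.66 * 1.602e-13 / (4*pi*6.6^2)
psi = 1.3065e-05 W/m^2

1.3065e-05


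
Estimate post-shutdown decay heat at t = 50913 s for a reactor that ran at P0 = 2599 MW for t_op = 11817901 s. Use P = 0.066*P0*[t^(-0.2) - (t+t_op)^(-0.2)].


P/P0 = 0.066 * [t^(-0.2) - (t + t_op)^(-0.2)]
P/P0 = 0.066 * [50913^(-0.2) - (50913 + 11817901)^(-0.2)]
P/P0 = 0.066 * [0.1144549 - 0.03846968] = 0.005015025
P = 2599 * 0.005015025 = 13.034 MW

13.034


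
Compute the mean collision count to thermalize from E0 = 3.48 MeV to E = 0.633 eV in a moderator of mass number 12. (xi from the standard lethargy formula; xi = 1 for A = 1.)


xi = 1 + (A-1)^2/(2A)*ln((A-1)/(A+1)) = 0.1577690 (for A = 12)
n = ln(E0/E) / xi
n = ln(3.48e6 / 0.633) / 0.1577690
n = ln(5.497630e+06) / 0.1577690 = 98.371

98.371


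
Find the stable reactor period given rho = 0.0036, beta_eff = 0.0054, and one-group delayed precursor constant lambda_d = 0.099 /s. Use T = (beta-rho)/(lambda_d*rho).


T = (beta - rho) / (lambda_d * rho)
T = (0.0054 - 0.0036) / (0.099 * 0.0036)
T = 5.0505 s

5.0505


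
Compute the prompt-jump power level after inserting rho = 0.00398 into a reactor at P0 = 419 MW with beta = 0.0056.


P1/P0 = beta / (beta - rho)
P1/P0 = 0.0056 / (0.0056 - 0.00398) = 3.456790
P1 = 419 * 3.456790 = 1448.4 MW

1448.4


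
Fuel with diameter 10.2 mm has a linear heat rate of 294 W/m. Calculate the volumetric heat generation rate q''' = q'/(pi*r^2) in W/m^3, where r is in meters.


r = D / 2 / 1000 = 10.2 / 2 / 1000 = 0.0051 m
q''' = q' / (pi * r^2)
q''' = 294 / (pi * 0.0051^2)
q''' = 3.5980e+06 W/m^3

3.5980e+06


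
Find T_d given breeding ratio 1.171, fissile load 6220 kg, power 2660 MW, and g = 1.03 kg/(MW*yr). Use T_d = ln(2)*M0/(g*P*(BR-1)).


Breeding gain G = BR - 1 = 1.171 - 1 = 0.171
Fissile production rate = g * P * G = 1.03 * 2660 * 0.171 = 468.5058 kg/yr
T_d = ln(2) * M0 / (g * P * G)
T_d = ln(2) * 6220 / 468.5058 = 9.2024 yr

9.2024


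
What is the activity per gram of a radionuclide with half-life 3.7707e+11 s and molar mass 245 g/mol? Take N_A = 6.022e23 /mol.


lambda = ln(2) / t_half = ln(2) / 3.7707e+11 = 1.838245e-12 /s
SA = lambda * N_A / M
SA = 1.838245e-12 * 6.022e23 / 245
SA = 4.5183e+09 Bq/g

4.5183e+09


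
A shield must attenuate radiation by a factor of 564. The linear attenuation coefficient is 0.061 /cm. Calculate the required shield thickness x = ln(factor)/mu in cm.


x = ln(factor) / mu
x = ln(564) / 0.061
x = 103.85 cm

103.85


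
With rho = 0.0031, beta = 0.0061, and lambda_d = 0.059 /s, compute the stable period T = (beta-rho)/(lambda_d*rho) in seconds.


T = (beta - rho) / (lambda_d * rho)
T = (0.0061 - 0.0031) / (0.059 * 0.0031)
T = 16.402 s

16.402


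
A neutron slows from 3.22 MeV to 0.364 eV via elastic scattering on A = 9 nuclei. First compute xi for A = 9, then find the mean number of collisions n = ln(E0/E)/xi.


xi = 1 + (A-1)^2/(2A)*ln((A-1)/(A+1)) = 0.2066007 (for A = 9)
n = ln(E0/E) / xi
n = ln(3.22e6 / 0.364) / 0.2066007
n = ln(8.846154e+06) / 0.2066007 = 77.422

77.422


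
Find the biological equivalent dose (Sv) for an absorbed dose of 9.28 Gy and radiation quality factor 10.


H = D * Q
H = 9.28 * 10
H = 92.800 Sv

92.800


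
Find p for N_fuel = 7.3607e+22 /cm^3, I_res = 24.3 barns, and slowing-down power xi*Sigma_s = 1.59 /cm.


p = exp(-N * I * 1e-24 / (xi*Sigma_s))
p = exp(-7.3607e+22 * 24.3 * 1e-24 / 1.59)
p = 0.32467

0.32467


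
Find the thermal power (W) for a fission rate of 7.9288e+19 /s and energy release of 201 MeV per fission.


P = fission_rate * E_MeV * 1.602e-13
P = 7.9288e+19 * 201 * 1.602e-13
P = 2.5531e+09 W

2.5531e+09


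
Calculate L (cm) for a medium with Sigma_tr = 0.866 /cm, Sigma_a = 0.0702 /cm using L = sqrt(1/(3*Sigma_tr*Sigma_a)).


D = 1 / (3 * Sigma_tr) = 1 / (3 * 0.866) = 0.3849115 cm
L = sqrt(D / Sigma_a)
L = sqrt(0.3849115 / 0.0702)
L = 2.3416 cm

2.3416


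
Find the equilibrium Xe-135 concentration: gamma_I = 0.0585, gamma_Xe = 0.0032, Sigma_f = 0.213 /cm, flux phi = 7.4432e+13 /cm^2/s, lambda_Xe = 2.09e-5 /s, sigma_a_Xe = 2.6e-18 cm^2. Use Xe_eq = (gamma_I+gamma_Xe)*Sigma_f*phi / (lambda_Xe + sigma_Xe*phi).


Xe_eq = (gamma_I + gamma_Xe) * Sigma_f * phi / (lambda_Xe + sigma_Xe * phi)
Numerator = (0.0585 + 0.0032) * 0.213 * 7.4432e+13 = 9.781928e+11
Denominator = 2.09e-5 + 2.6e-18 * 7.4432e+13 = 2.144232e-04
Xe_eq = 9.781928e+11 / 2.144232e-04 = 4.5620e+15 /cm^3

4.5620e+15


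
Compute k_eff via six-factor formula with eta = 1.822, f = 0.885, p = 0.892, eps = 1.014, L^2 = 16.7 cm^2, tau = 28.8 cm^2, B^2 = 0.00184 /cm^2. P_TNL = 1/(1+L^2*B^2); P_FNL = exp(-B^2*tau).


k_inf = eta*f*p*eps = 1.822*0.885*0.892*1.014 = 1.458460
P_TNL = 1/(1 + L^2*B^2) = 1/(1 + 16.7*0.00184) = 0.9701881
P_FNL = exp(-B^2*tau) = exp(-0.00184*28.8) = 0.9483876
k_eff = k_inf * P_TNL * P_FNL = 1.458460 * 0.9701881 * 0.9483876
k_eff = 1.3419

1.3419


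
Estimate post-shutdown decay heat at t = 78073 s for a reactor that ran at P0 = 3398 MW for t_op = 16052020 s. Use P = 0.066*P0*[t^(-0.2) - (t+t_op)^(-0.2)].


P/P0 = 0.066 * [t^(-0.2) - (t + t_op)^(-0.2)]
P/P0 = 0.066 * [78073^(-0.2) - (78073 + 16052020)^(-0.2)]
P/P0 = 0.066 * [0.1050751 - 0.03618034] = 0.004547054
P = 3398 * 0.004547054 = 15.451 MW

15.451


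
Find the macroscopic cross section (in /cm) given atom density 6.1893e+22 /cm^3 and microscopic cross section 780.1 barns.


Sigma = N * sigma_barns * 1e-24
Sigma = 6.1893e+22 * 780.1 * 1e-24
Sigma = 48.283 /cm

48.283


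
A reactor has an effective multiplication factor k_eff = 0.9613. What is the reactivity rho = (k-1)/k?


rho = (k_eff - 1) / k_eff
rho = (0.9613 - 1) / 0.9613
rho = -0.040258

-0.040258


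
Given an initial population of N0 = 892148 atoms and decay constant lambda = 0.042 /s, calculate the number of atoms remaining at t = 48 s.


N = N0 * exp(-lambda * t)
N = 892148 * exp(-0.042 * 48)
N = 118823

118823


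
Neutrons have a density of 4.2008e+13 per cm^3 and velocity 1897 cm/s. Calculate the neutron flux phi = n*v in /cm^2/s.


phi = n * v
phi = 4.2008e+13 * 1897
phi = 7.9689e+16 /cm^2/s

7.9689e+16


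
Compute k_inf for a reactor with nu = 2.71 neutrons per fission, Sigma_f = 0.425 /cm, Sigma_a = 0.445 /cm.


k_inf = nu * Sigma_f / Sigma_a
k_inf = 2.71 * 0.425 / 0.445
k_inf = 2.5882

2.5882


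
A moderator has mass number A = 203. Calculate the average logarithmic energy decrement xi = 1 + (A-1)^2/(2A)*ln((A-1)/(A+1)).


xi = 1 + (A-1)^2/(2A) * ln((A-1)/(A+1))
xi = 1 + (203-1)^2/(2*203) * ln((203-1)/(203 +1))
xi = 0.0098199

0.0098199


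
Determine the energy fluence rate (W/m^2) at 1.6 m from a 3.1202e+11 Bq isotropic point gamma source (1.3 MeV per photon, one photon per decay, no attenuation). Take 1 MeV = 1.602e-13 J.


psi = A * E * 1.602e-13 / (4*pi*r^2)
psi = 3.1202e+11 * 1.3 * 1.602e-13 / (4*pi*1.6^2)
psi = 0.0020199 W/m^2

0.0020199


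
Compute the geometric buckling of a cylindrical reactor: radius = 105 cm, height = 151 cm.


B^2 = (2.405/R)^2 + (pi/H)^2
B^2 = (2.405/105)^2 + (pi/151)^2
B^2 = 9.5749e-04 /cm^2

9.5749e-04


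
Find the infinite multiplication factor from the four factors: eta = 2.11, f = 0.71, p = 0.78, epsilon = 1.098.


k_inf = eta * f * p * epsilon
k_inf = 2.11 * 0.71 * 0.78 * 1.098
k_inf = 1.2830

1.2830


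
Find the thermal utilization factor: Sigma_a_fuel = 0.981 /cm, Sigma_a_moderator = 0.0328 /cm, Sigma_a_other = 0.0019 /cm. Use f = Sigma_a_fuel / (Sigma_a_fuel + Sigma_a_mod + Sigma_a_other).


f = Sigma_a_fuel / (Sigma_a_fuel + Sigma_a_mod + Sigma_a_other)
f = 0.981 / (0.981 + 0.0328 + 0.0019)
f = 0.96584

0.96584


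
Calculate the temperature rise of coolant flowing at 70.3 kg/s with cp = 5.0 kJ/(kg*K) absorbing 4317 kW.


dT = Q / (m_dot * cp)
dT = 4317 / (70.3 * 5.0)
dT = 12.282 C

12.282


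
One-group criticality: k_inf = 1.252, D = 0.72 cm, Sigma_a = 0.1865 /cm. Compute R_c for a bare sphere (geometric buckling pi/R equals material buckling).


L^2 = D / Sigma_a = 0.72 / 0.1865 = 3.860590 cm^2
B_m^2 = (k_inf - 1) / L^2 = (1.252 - 1) / 3.860590 = 0.06527500 /cm^2
For a bare sphere: B_g = pi/R, so R_c = pi / sqrt(B_m^2)
R_c = pi / sqrt(0.06527500) = 12.296 cm

12.296


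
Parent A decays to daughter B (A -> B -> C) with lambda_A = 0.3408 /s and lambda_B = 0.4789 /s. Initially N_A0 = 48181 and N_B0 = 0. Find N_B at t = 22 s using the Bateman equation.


N_B(t) = lambda_A * N_A0 / (lambda_B - lambda_A) * [exp(-lambda_A*t) - exp(-lambda_B*t)]
exp(-0.3408*22) = 5.544134e-04; exp(-0.4789*22) = 2.656808e-05
N_B = 0.3408 * 48181 / (0.4789 - 0.3408) * (5.544134e-04 - 2.656808e-05)
N_B = 62.761

62.761


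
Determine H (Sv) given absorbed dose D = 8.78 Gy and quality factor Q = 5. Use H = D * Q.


H = D * Q
H = 8.78 * 5
H = 43.900 Sv

43.900


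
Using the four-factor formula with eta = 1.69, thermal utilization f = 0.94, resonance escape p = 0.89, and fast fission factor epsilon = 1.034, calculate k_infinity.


k_inf = eta * f * p * epsilon
k_inf = 1.69 * 0.94 * 0.89 * 1.034
k_inf = 1.4619

1.4619


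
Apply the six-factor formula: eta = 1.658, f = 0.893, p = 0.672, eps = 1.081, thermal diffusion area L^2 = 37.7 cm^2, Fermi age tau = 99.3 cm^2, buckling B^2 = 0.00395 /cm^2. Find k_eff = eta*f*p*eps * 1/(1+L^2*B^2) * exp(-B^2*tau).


k_inf = eta*f*p*eps = 1.658*0.893*0.672*1.081 = 1.075551
P_TNL = 1/(1 + L^2*B^2) = 1/(1 + 37.7*0.00395) = 0.8703864
P_FNL = exp(-B^2*tau) = exp(-0.00395*99.3) = 0.6755453
k_eff = k_inf * P_TNL * P_FNL = 1.075551 * 0.8703864 * 0.6755453
k_eff = 0.63241

0.63241


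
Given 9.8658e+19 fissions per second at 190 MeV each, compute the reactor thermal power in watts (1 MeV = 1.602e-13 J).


P = fission_rate * E_MeV * 1.602e-13
P = 9.8658e+19 * 190 * 1.602e-13
P = 3.0030e+09 W

3.0030e+09


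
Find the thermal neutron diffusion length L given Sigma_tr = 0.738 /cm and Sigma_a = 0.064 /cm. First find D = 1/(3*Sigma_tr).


D = 1 / (3 * Sigma_tr) = 1 / (3 * 0.738) = 0.4516712 cm
L = sqrt(D / Sigma_a)
L = sqrt(0.4516712 / 0.064)
L = 2.6566 cm

2.6566


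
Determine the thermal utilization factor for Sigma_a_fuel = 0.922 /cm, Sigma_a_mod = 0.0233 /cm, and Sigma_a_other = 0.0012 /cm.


f = Sigma_a_fuel / (Sigma_a_fuel + Sigma_a_mod + Sigma_a_other)
f = 0.922 / (0.922 + 0.0233 + 0.0012)
f = 0.97412

0.97412


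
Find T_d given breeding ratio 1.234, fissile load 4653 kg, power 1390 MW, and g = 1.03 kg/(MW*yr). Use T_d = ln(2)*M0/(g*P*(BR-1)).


Breeding gain G = BR - 1 = 1.234 - 1 = 0.234
Fissile production rate = g * P * G = 1.03 * 1390 * 0.234 = 335.0178 kg/yr
T_d = ln(2) * M0 / (g * P * G)
T_d = ln(2) * 4653 / 335.0178 = 9.6270 yr

9.6270


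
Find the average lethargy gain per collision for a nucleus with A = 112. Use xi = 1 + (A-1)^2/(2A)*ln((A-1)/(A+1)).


xi = 1 + (A-1)^2/(2A) * ln((A-1)/(A+1))
xi = 1 + (112-1)^2/(2*112) * ln((112-1)/(112 +1))
xi = 0.017751

0.017751


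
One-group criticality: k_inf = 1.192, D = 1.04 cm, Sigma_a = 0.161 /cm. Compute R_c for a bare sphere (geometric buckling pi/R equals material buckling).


L^2 = D / Sigma_a = 1.04 / 0.161 = 6.459627 cm^2
B_m^2 = (k_inf - 1) / L^2 = (1.192 - 1) / 6.459627 = 0.02972308 /cm^2
For a bare sphere: B_g = pi/R, so R_c = pi / sqrt(B_m^2)
R_c = pi / sqrt(0.02972308) = 18.222 cm

18.222


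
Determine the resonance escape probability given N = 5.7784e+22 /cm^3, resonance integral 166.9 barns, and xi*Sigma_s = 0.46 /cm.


p = exp(-N * I * 1e-24 / (xi*Sigma_s))
p = exp(-5.7784e+22 * 166.9 * 1e-24 / 0.46)
p = 7.8484e-10

7.8484e-10


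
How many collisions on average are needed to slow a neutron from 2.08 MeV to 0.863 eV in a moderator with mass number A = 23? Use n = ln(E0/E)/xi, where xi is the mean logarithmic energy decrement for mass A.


xi = 1 + (A-1)^2/(2A)*ln((A-1)/(A+1)) = 0.08448899 (for A = 23)
n = ln(E0/E) / xi
n = ln(2.08e6 / 0.863) / 0.08448899
n = ln(2.410197e+06) / 0.08448899 = 173.93

173.93


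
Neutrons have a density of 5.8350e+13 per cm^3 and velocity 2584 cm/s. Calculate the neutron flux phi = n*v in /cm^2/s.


phi = n * v
phi = 5.8350e+13 * 2584
phi = 1.5078e+17 /cm^2/s

1.5078e+17


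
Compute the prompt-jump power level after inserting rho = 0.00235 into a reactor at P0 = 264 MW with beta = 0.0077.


P1/P0 = beta / (beta - rho)
P1/P0 = 0.0077 / (0.0077 - 0.00235) = 1.439252
P1 = 264 * 1.439252 = 379.96 MW

379.96


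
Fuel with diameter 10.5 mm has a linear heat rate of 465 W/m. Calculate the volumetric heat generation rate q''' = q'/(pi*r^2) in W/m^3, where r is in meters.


r = D / 2 / 1000 = 10.5 / 2 / 1000 = 0.00525 m
q''' = q' / (pi * r^2)
q''' = 465 / (pi * 0.00525^2)
q''' = 5.3701e+06 W/m^3

5.3701e+06


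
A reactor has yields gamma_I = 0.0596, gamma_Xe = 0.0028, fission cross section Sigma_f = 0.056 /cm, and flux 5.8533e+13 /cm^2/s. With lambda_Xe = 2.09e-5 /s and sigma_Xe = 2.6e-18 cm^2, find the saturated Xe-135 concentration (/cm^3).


Xe_eq = (gamma_I + gamma_Xe) * Sigma_f * phi / (lambda_Xe + sigma_Xe * phi)
Numerator = (0.0596 + 0.0028) * 0.056 * 5.8533e+13 = 2.045377e+11
Denominator = 2.09e-5 + 2.6e-18 * 5.8533e+13 = 1.730858e-04
Xe_eq = 2.045377e+11 / 1.730858e-04 = 1.1817e+15 /cm^3

1.1817e+15


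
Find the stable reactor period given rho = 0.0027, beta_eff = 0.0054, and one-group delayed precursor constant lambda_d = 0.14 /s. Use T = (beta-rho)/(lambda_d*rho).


T = (beta - rho) / (lambda_d * rho)
T = (0.0054 - 0.0027) / (0.14 * 0.0027)
T = 7.1429 s

7.1429


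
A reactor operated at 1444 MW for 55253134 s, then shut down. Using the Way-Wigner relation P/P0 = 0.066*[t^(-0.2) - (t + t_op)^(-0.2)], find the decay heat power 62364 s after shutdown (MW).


P/P0 = 0.066 * [t^(-0.2) - (t + t_op)^(-0.2)]
P/P0 = 0.066 * [62364^(-0.2) - (62364 + 55253134)^(-0.2)]
P/P0 = 0.066 * [0.1099039 - 0.02827682] = 0.005387387
P = 1444 * 0.005387387 = 7.7794 MW

7.7794


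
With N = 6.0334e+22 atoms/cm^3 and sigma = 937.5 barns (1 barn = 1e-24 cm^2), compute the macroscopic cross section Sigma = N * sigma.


Sigma = N * sigma_barns * 1e-24
Sigma = 6.0334e+22 * 937.5 * 1e-24
Sigma = 56.563 /cm

56.563


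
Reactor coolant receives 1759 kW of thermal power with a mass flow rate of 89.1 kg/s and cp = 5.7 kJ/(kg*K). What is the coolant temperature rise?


dT = Q / (m_dot * cp)
dT = 1759 / (89.1 * 5.7)
dT = 3.4635 C

3.4635


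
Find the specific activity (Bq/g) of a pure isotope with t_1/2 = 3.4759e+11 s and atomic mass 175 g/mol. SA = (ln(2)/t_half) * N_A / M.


lambda = ln(2) / t_half = ln(2) / 3.4759e+11 = 1.994152e-12 /s
SA = lambda * N_A / M
SA = 1.994152e-12 * 6.022e23 / 175
SA = 6.8622e+09 Bq/g

6.8622e+09


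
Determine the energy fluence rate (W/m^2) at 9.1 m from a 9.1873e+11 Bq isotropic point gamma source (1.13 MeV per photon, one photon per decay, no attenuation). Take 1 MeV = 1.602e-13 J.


psi = A * E * 1.602e-13 / (4*pi*r^2)
psi = 9.1873e+11 * 1.13 * 1.602e-13 / (4*pi*9.1^2)
psi = 1.5982e-04 W/m^2

1.5982e-04


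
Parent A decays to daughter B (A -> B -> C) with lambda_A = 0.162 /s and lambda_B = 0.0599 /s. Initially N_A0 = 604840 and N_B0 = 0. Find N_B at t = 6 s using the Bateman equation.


N_B(t) = lambda_A * N_A0 / (lambda_B - lambda_A) * [exp(-lambda_A*t) - exp(-lambda_B*t)]
exp(-0.162*6) = 0.3783256; exp(-0.0599*6) = 0.6980951
N_B = 0.162 * 604840 / (0.0599 - 0.162) * (0.3783256 - 0.6980951)
N_B = 306879

306879


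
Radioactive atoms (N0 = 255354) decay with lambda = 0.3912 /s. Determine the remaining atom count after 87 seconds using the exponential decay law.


N = N0 * exp(-lambda * t)
N = 255354 * exp(-0.3912 * 87)
N = 4.2285e-10

4.2285e-10


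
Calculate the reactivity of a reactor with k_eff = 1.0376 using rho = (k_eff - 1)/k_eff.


rho = (k_eff - 1) / k_eff
rho = (1.0376 - 1) / 1.0376
rho = 0.036237

0.036237


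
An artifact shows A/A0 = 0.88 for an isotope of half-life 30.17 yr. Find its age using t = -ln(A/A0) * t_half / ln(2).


lambda = ln(2) / t_half = ln(2) / 30.17 = 0.02297472 /yr
t = -ln(A/A0) / lambda
t = -ln(0.88) / 0.02297472
t = 5.5641 yr

5.5641


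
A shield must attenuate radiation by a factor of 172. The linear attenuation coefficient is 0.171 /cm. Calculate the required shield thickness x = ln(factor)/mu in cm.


x = ln(factor) / mu
x = ln(172) / 0.171
x = 30.102 cm

30.102
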